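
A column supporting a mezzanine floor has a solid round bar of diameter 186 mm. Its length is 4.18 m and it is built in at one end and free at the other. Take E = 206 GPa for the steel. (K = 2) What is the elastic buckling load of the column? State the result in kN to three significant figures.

I = πd⁴/64 = π×186⁴/64 = 5.875×10^7 mm⁴
I = 5.875×10^7 mm⁴ = 5.875×10^-5 m⁴
Effective length L_e = K·L = 2 × 4.18 = 8.360 m
P_cr = π²EI / L_e² = π² × 206×10⁹ × 5.875×10^-5 / 8.360² = 1.709×10^6 N

P_cr ≈ 1710 kN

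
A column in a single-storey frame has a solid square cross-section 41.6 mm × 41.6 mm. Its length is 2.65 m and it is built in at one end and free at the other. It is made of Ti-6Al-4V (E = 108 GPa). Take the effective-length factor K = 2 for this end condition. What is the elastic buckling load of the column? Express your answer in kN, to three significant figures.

I = a⁴/12 = 41.6⁴/12 = 2.496×10^5 mm⁴
I = 2.496×10^5 mm⁴ = 2.496×10^-7 m⁴
Effective length L_e = K·L = 2 × 2.65 = 5.300 m
P_cr = π²EI / L_e² = π² × 108×10⁹ × 2.496×10^-7 / 5.300² = 9.470×10^3 N

P_cr ≈ 9.47 kN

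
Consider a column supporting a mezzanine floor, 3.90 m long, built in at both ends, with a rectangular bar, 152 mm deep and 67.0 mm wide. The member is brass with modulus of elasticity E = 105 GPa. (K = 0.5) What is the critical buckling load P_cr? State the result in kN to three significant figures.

Buckling occurs about the weak axis: I_min = h·b³/12 with b = 67.0 mm (the shorter side).
I_min = 152×67.0³/12 = 3.810×10^6 mm⁴
I = 3.810×10^6 mm⁴ = 3.810×10^-6 m⁴
Effective length L_e = K·L = 0.5 × 3.90 = 1.950 m
P_cr = π²EI / L_e² = π² × 105×10⁹ × 3.810×10^-6 / 1.950² = 1.038×10^6 N

P_cr ≈ 1040 kN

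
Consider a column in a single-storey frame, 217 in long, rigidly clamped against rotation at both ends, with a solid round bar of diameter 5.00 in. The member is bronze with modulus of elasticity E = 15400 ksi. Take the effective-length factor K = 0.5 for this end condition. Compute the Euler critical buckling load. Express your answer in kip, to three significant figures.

P_cr ≈ 396 kip

I = πd⁴/64 = π×5.00⁴/64 = 30.68 in⁴
Effective length L_e = K·L = 0.5 × 217 = 108.5 in
P_cr = π²EI / L_e² = π² × 15400×10³ × 30.68 / 108.5² = 3.961×10^5 lb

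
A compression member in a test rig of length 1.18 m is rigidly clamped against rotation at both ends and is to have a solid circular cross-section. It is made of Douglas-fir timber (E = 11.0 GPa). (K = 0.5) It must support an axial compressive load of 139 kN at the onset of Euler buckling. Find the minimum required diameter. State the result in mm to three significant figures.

d ≈ 54.9 mm

L_e = K·L = 0.5 × 1.18 = 0.5900 m
Required I = P_cr·L_e²/(π²E) = 1.390×10^5 × 0.5900² / (π² × 1.10×10^10) = 4.457×10^-7 m⁴
I_req = 4.457×10^5 mm⁴
Solid circle: I = πd⁴/64  ⇒  d = (64I/π)^(1/4) = (64×4.457×10^5/π)^(1/4) = 54.9 mm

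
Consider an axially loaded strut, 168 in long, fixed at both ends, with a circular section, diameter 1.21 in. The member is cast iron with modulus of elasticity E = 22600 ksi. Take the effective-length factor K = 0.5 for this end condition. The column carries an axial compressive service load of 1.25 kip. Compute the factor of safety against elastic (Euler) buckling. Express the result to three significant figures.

n ≈ 2.66

I = πd⁴/64 = π×1.21⁴/64 = 0.1052 in⁴
Effective length L_e = K·L = 0.5 × 168 = 84.00 in
P_cr = π²EI / L_e² = π² × 22600×10³ × 0.1052 / 84.00² = 3.326×10^3 lb
Factor of safety n = P_cr / P = 3.3263 / 1.25 = 2.66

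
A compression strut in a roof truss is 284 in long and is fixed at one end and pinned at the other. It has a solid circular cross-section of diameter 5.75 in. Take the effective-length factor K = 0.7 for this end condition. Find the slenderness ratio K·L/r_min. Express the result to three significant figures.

For a solid circle r = d/4 = 5.75/4 = 1.438 in
L_e = K·L = 0.7 × 284 = 198.8 in
λ = L_e / r_min = 198.80 / 1.438 = 138

λ ≈ 138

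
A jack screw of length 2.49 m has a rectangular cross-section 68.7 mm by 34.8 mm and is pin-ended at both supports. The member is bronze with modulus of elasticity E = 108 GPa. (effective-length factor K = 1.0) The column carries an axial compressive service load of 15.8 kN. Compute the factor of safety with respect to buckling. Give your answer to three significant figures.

n ≈ 2.63

Buckling occurs about the weak axis: I_min = h·b³/12 with b = 34.8 mm (the shorter side).
I_min = 68.7×34.8³/12 = 2.413×10^5 mm⁴
I = 2.413×10^5 mm⁴ = 2.413×10^-7 m⁴
Effective length L_e = K·L = 1 × 2.49 = 2.490 m
P_cr = π²EI / L_e² = π² × 108×10⁹ × 2.413×10^-7 / 2.490² = 4.148×10^4 N
Factor of safety n = P_cr / P = 41.480 / 15.8 = 2.63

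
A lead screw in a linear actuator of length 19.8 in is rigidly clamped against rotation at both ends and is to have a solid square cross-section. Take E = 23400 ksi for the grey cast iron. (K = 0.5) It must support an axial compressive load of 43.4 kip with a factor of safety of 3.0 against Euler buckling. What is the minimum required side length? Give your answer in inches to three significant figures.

a ≈ 0.902 in

Required P_cr = n·P = 3.0 × 43.4 = 130.2 kip
L_e = K·L = 0.5 × 19.8 = 9.900 in
Required I = P_cr·L_e²/(π²E) = 1.302×10^5 × 9.900² / (π² × 2.34×10^7) = 5.525×10^-2 in⁴
Solid square: I = a⁴/12  ⇒  a = (12I)^(1/4) = (12×5.525×10^-2)^(1/4) = 0.902 in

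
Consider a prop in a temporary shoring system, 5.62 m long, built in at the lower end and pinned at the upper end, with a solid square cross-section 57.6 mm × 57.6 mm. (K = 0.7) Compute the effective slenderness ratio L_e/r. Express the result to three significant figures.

I = a⁴/12 = 57.6⁴/12 = 9.173×10^5 mm⁴
A = 3.318×10^3 mm²;  r_min = √(I/A) = √(9.173×10^5/3.318×10^3) = 16.63 mm
L_e = K·L = 0.7 × 5.62 m = 3.934 m = 3934.0 mm
λ = L_e / r_min = 3934.0 / 16.63 = 237

λ ≈ 237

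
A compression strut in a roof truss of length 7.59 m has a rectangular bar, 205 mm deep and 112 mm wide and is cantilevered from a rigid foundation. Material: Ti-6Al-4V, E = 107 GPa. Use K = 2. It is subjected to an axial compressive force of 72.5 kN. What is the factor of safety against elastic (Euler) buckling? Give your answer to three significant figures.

Buckling occurs about the weak axis: I_min = h·b³/12 with b = 112 mm (the shorter side).
I_min = 205×112³/12 = 2.400×10^7 mm⁴
I = 2.400×10^7 mm⁴ = 2.400×10^-5 m⁴
Effective length L_e = K·L = 2 × 7.59 = 15.18 m
P_cr = π²EI / L_e² = π² × 107×10⁹ × 2.400×10^-5 / 15.18² = 1.100×10^5 N
Factor of safety n = P_cr / P = 109.99 / 72.5 = 1.52

n ≈ 1.52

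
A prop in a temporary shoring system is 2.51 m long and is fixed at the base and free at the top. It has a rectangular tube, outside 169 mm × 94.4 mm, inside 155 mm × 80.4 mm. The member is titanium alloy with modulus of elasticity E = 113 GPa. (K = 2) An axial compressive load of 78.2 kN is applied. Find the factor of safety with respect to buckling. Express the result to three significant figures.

n ≈ 2.91

Weak-axis I_min = (h_o·b_o³ − h_i·b_i³)/12 with b_o = 94.4, b_i = 80.40 mm (shorter outer/inner sides).
I_min = (169×94.4³ − 155.0×80.40³)/12 = 5.134×10^6 mm⁴
I = 5.134×10^6 mm⁴ = 5.134×10^-6 m⁴
Effective length L_e = K·L = 2 × 2.51 = 5.020 m
P_cr = π²EI / L_e² = π² × 113×10⁹ × 5.134×10^-6 / 5.020² = 2.272×10^5 N
Factor of safety n = P_cr / P = 227.22 / 78.2 = 2.91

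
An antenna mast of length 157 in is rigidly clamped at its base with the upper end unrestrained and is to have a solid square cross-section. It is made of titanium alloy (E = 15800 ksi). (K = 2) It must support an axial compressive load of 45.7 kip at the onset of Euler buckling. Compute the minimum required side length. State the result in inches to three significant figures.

L_e = K·L = 2 × 157 = 314.0 in
Required I = P_cr·L_e²/(π²E) = 4.570×10^4 × 314.0² / (π² × 1.58×10^7) = 28.89 in⁴
Solid square: I = a⁴/12  ⇒  a = (12I)^(1/4) = (12×28.89)^(1/4) = 4.32 in

a ≈ 4.32 in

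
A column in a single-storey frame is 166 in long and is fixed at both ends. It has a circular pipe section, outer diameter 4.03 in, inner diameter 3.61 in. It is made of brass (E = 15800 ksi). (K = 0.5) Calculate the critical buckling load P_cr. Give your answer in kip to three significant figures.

P_cr ≈ 104 kip

d_o = 4.03 in, d_i = 3.61 in
I = π(d_o⁴ − d_i⁴)/64 = π(4.03⁴ − 3.610⁴)/64 = 4.611 in⁴
Effective length L_e = K·L = 0.5 × 166 = 83.00 in
P_cr = π²EI / L_e² = π² × 15800×10³ × 4.611 / 83.00² = 1.044×10^5 lb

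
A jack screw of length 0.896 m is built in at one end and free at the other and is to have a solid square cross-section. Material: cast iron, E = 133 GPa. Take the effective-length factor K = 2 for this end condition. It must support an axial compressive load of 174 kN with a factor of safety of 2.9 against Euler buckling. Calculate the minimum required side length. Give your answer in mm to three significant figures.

a ≈ 62.0 mm

Required P_cr = n·P = 2.9 × 174 = 504.6 kN
L_e = K·L = 2 × 0.896 = 1.792 m
Required I = P_cr·L_e²/(π²E) = 5.046×10^5 × 1.792² / (π² × 1.33×10^11) = 1.234×10^-6 m⁴
I_req = 1.234×10^6 mm⁴
Solid square: I = a⁴/12  ⇒  a = (12I)^(1/4) = (12×1.234×10^6)^(1/4) = 62.0 mm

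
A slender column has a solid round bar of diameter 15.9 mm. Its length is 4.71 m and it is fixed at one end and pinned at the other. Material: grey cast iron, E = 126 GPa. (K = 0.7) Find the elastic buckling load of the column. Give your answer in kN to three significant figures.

I = πd⁴/64 = π×15.9⁴/64 = 3.137×10^3 mm⁴
I = 3.137×10^3 mm⁴ = 3.137×10^-9 m⁴
Effective length L_e = K·L = 0.7 × 4.71 = 3.297 m
P_cr = π²EI / L_e² = π² × 126×10⁹ × 3.137×10^-9 / 3.297² = 358.9 N

P_cr ≈ 0.359 kN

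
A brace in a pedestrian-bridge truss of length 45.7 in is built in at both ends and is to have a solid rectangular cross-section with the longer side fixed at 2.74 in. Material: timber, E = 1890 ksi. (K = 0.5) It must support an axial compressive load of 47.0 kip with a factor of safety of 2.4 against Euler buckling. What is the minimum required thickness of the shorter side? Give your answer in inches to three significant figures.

b ≈ 2.40 in

Required P_cr = n·P = 2.4 × 47.0 = 112.8 kip
L_e = K·L = 0.5 × 45.7 = 22.85 in
Required I = P_cr·L_e²/(π²E) = 1.128×10^5 × 22.85² / (π² × 1.89×10^6) = 3.157 in⁴
Rectangle, weak axis: I_min = h·b³/12 with h = 2.74 in fixed  ⇒  b = (12I/h)^(1/3) = 2.40 in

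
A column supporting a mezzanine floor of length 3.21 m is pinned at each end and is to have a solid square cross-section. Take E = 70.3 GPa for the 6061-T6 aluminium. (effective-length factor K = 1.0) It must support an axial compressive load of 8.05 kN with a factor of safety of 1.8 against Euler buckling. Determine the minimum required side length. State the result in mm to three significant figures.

Required P_cr = n·P = 1.8 × 8.05 = 14.49 kN
L_e = K·L = 1 × 3.21 = 3.210 m
Required I = P_cr·L_e²/(π²E) = 1.449×10^4 × 3.210² / (π² × 7.03×10^10) = 2.152×10^-7 m⁴
I_req = 2.152×10^5 mm⁴
Solid square: I = a⁴/12  ⇒  a = (12I)^(1/4) = (12×2.152×10^5)^(1/4) = 40.1 mm

a ≈ 40.1 mm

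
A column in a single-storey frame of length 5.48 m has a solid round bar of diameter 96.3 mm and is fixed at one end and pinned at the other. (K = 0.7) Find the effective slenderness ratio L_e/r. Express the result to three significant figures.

For a solid circle r = d/4 = 96.3/4 = 24.08 mm
L_e = K·L = 0.7 × 5.48 m = 3.836 m = 3836.0 mm
λ = L_e / r_min = 3836.0 / 24.08 = 159

λ ≈ 159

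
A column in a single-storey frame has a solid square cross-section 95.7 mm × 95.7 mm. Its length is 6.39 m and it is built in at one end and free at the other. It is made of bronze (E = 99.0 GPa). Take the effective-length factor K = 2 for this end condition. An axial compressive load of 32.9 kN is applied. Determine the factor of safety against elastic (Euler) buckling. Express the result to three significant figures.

I = a⁴/12 = 95.7⁴/12 = 6.990×10^6 mm⁴
I = 6.990×10^6 mm⁴ = 6.990×10^-6 m⁴
Effective length L_e = K·L = 2 × 6.39 = 12.78 m
P_cr = π²EI / L_e² = π² × 99.0×10⁹ × 6.990×10^-6 / 12.78² = 4.182×10^4 N
Factor of safety n = P_cr / P = 41.816 / 32.9 = 1.27

n ≈ 1.27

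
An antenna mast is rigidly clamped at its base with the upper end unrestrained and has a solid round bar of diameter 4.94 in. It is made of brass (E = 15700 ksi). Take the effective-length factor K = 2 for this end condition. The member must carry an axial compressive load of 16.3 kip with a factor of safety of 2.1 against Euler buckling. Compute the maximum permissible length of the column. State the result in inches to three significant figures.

I = πd⁴/64 = π×4.94⁴/64 = 29.23 in⁴
Required critical load P_cr = n·P = 2.1 × 16.3 = 34.23 kip = 3.423×10^4 lb
From P_cr = π²EI/(K·L)²:  L = (1/K)·√(π²EI/P_cr) = (1/2)·√(π²×1.57×10^7×29.23/3.423×10^4)
L = 182 in

L_max ≈ 182 in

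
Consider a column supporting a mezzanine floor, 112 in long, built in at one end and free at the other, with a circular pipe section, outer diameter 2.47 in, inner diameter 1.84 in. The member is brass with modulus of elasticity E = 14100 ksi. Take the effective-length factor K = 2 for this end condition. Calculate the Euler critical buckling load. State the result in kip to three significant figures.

d_o = 2.47 in, d_i = 1.84 in
I = π(d_o⁴ − d_i⁴)/64 = π(2.47⁴ − 1.840⁴)/64 = 1.264 in⁴
Effective length L_e = K·L = 2 × 112 = 224.0 in
P_cr = π²EI / L_e² = π² × 14100×10³ × 1.264 / 224.0² = 3.507×10^3 lb

P_cr ≈ 3.51 kip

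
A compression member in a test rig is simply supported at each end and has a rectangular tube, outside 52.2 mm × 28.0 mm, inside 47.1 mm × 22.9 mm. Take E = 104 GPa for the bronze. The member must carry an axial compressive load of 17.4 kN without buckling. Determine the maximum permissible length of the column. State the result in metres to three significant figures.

L_max ≈ 1.69 m

Weak-axis I_min = (h_o·b_o³ − h_i·b_i³)/12 with b_o = 28.0, b_i = 22.90 mm (shorter outer/inner sides).
I_min = (52.2×28.0³ − 47.10×22.90³)/12 = 4.836×10^4 mm⁴
I = 4.836×10^-8 m⁴
At the buckling limit P_cr = P = 1.740×10^4 N
From P_cr = π²EI/(K·L)²:  L = (1/K)·√(π²EI/P_cr) = (1/1)·√(π²×1.04×10^11×4.836×10^-8/1.740×10^4)
L = 1.69 m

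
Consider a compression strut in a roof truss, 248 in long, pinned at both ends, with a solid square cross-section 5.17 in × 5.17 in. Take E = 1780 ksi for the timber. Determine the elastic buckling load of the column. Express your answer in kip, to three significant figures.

I = a⁴/12 = 5.17⁴/12 = 59.54 in⁴
Effective length L_e = K·L = 1 × 248 = 248.0 in
P_cr = π²EI / L_e² = π² × 1780×10³ × 59.54 / 248.0² = 1.701×10^4 lb

P_cr ≈ 17.0 kip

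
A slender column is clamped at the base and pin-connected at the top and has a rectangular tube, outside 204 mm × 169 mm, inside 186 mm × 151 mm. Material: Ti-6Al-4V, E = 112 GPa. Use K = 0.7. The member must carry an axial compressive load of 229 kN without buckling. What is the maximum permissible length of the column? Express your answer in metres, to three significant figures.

Weak-axis I_min = (h_o·b_o³ − h_i·b_i³)/12 with b_o = 169, b_i = 151.0 mm (shorter outer/inner sides).
I_min = (204×169³ − 186.0×151.0³)/12 = 2.869×10^7 mm⁴
I = 2.869×10^-5 m⁴
At the buckling limit P_cr = P = 2.290×10^5 N
From P_cr = π²EI/(K·L)²:  L = (1/K)·√(π²EI/P_cr) = (1/0.7)·√(π²×1.12×10^11×2.869×10^-5/2.290×10^5)
L = 16.8 m

L_max ≈ 16.8 m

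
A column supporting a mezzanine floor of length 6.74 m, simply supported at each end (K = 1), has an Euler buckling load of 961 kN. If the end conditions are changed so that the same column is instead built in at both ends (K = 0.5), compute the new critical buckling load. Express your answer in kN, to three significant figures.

P_cr ≈ 3840 kN

P_cr ∝ 1/K², so P_cr,new = P_cr,old × (K_old/K_new)² = 961 × (1/0.5)²
= 961 × 4.000 = 3840 kN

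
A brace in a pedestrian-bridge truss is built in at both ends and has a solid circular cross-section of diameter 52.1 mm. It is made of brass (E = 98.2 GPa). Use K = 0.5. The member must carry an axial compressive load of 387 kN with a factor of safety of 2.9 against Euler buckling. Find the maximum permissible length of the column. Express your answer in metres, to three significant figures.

I = πd⁴/64 = π×52.1⁴/64 = 3.617×10^5 mm⁴
I = 3.617×10^-7 m⁴
Required critical load P_cr = n·P = 2.9 × 387 = 1122 kN = 1.122×10^6 N
From P_cr = π²EI/(K·L)²:  L = (1/K)·√(π²EI/P_cr) = (1/0.5)·√(π²×9.82×10^10×3.617×10^-7/1.122×10^6)
L = 1.12 m

L_max ≈ 1.12 m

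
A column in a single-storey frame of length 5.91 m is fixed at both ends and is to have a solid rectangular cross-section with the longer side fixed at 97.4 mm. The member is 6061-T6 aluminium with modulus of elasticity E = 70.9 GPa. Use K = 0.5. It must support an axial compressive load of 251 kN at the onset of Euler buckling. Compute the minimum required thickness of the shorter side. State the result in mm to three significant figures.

b ≈ 72.8 mm

L_e = K·L = 0.5 × 5.91 = 2.955 m
Required I = P_cr·L_e²/(π²E) = 2.510×10^5 × 2.955² / (π² × 7.09×10^10) = 3.132×10^-6 m⁴
I_req = 3.132×10^6 mm⁴
Rectangle, weak axis: I_min = h·b³/12 with h = 97.4 mm fixed  ⇒  b = (12I/h)^(1/3) = 72.8 mm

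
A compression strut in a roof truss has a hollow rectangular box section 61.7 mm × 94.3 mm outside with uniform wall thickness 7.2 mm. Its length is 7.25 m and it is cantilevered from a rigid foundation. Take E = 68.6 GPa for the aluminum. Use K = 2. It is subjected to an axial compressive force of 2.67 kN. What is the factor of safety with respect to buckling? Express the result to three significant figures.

n ≈ 1.38

Inner dimensions: h_i = 94.3 − 2×7.2 = 79.90 mm, b_i = 61.7 − 2×7.2 = 47.30 mm
Weak-axis I_min = (h_o·b_o³ − h_i·b_i³)/12 with b_o = 61.7, b_i = 47.30 mm (shorter outer/inner sides).
I_min = (94.3×61.7³ − 79.90×47.30³)/12 = 1.141×10^6 mm⁴
I = 1.141×10^6 mm⁴ = 1.141×10^-6 m⁴
Effective length L_e = K·L = 2 × 7.25 = 14.50 m
P_cr = π²EI / L_e² = π² × 68.6×10⁹ × 1.141×10^-6 / 14.50² = 3.675×10^3 N
Factor of safety n = P_cr / P = 3.6749 / 2.67 = 1.38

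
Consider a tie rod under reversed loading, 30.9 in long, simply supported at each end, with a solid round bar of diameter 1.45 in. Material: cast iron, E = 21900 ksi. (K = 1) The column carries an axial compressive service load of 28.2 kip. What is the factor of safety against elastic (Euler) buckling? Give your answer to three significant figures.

n ≈ 1.74

I = πd⁴/64 = π×1.45⁴/64 = 0.2170 in⁴
Effective length L_e = K·L = 1 × 30.9 = 30.90 in
P_cr = π²EI / L_e² = π² × 21900×10³ × 0.2170 / 30.90² = 4.912×10^4 lb
Factor of safety n = P_cr / P = 49.121 / 28.2 = 1.74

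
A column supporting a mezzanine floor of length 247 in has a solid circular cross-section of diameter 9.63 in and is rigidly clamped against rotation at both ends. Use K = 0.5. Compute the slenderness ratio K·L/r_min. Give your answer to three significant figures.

I = πd⁴/64 = π×9.63⁴/64 = 422.2 in⁴
A = 72.84 in²;  r_min = √(I/A) = √(422.2/72.84) = 2.408 in
L_e = K·L = 0.5 × 247 = 123.5 in
λ = L_e / r_min = 123.50 / 2.408 = 51.3

λ ≈ 51.3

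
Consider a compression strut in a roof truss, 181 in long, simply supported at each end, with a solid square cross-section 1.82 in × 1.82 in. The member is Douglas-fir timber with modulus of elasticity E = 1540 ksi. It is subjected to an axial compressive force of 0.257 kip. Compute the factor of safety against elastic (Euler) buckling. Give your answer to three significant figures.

n ≈ 1.65

I = a⁴/12 = 1.82⁴/12 = 0.9143 in⁴
Effective length L_e = K·L = 1 × 181 = 181.0 in
P_cr = π²EI / L_e² = π² × 1540×10³ × 0.9143 / 181.0² = 424.2 lb
Factor of safety n = P_cr / P = 0.42420 / 0.257 = 1.65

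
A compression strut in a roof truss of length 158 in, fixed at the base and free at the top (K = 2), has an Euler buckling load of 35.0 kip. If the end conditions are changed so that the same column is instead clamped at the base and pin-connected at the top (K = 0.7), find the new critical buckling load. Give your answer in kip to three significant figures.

P_cr ∝ 1/K², so P_cr,new = P_cr,old × (K_old/K_new)² = 35.0 × (2/0.7)²
= 35.0 × 8.163 = 286 kip

P_cr ≈ 286 kip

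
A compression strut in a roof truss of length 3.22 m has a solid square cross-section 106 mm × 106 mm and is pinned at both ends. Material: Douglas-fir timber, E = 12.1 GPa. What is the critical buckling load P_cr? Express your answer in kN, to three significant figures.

P_cr ≈ 121 kN

I = a⁴/12 = 106⁴/12 = 1.052×10^7 mm⁴
I = 1.052×10^7 mm⁴ = 1.052×10^-5 m⁴
Effective length L_e = K·L = 1 × 3.22 = 3.220 m
P_cr = π²EI / L_e² = π² × 12.1×10⁹ × 1.052×10^-5 / 3.220² = 1.212×10^5 N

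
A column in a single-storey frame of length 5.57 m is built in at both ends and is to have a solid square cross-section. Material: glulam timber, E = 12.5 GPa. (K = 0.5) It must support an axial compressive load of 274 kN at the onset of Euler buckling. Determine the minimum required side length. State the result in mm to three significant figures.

a ≈ 120 mm

L_e = K·L = 0.5 × 5.57 = 2.785 m
Required I = P_cr·L_e²/(π²E) = 2.740×10^5 × 2.785² / (π² × 1.25×10^10) = 1.723×10^-5 m⁴
I_req = 1.723×10^7 mm⁴
Solid square: I = a⁴/12  ⇒  a = (12I)^(1/4) = (12×1.723×10^7)^(1/4) = 120 mm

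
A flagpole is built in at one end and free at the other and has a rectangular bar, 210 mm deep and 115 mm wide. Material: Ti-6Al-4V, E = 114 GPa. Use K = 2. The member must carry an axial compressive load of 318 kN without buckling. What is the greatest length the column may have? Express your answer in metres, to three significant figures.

L_max ≈ 4.85 m

Buckling occurs about the weak axis: I_min = h·b³/12 with b = 115 mm (the shorter side).
I_min = 210×115³/12 = 2.662×10^7 mm⁴
I = 2.662×10^-5 m⁴
At the buckling limit P_cr = P = 3.180×10^5 N
From P_cr = π²EI/(K·L)²:  L = (1/K)·√(π²EI/P_cr) = (1/2)·√(π²×1.14×10^11×2.662×10^-5/3.180×10^5)
L = 4.85 m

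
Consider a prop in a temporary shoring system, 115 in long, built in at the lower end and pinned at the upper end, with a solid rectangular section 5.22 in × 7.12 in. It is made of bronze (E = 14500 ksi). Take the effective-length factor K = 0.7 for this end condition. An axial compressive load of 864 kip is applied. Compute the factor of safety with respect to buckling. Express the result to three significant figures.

Buckling occurs about the weak axis: I_min = h·b³/12 with b = 5.22 in (the shorter side).
I_min = 7.12×5.22³/12 = 84.39 in⁴
Effective length L_e = K·L = 0.7 × 115 = 80.50 in
P_cr = π²EI / L_e² = π² × 14500×10³ × 84.39 / 80.50² = 1.864×10^6 lb
Factor of safety n = P_cr / P = 1863.7 / 864 = 2.16

n ≈ 2.16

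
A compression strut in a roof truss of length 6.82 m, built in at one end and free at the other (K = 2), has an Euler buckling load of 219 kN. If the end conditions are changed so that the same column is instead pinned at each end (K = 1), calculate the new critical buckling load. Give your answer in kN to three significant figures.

P_cr ∝ 1/K², so P_cr,new = P_cr,old × (K_old/K_new)² = 219 × (2/1)²
= 219 × 4.000 = 876 kN

P_cr ≈ 876 kN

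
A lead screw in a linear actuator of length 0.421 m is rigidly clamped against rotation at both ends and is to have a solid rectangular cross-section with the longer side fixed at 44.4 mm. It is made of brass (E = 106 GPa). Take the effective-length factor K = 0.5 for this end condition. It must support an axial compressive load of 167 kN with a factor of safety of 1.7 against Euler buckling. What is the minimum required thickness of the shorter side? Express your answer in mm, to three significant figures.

b ≈ 14.8 mm

Required P_cr = n·P = 1.7 × 167 = 283.9 kN
L_e = K·L = 0.5 × 0.421 = 0.2105 m
Required I = P_cr·L_e²/(π²E) = 2.839×10^5 × 0.2105² / (π² × 1.06×10^11) = 1.202×10^-8 m⁴
I_req = 1.202×10^4 mm⁴
Rectangle, weak axis: I_min = h·b³/12 with h = 44.4 mm fixed  ⇒  b = (12I/h)^(1/3) = 14.8 mm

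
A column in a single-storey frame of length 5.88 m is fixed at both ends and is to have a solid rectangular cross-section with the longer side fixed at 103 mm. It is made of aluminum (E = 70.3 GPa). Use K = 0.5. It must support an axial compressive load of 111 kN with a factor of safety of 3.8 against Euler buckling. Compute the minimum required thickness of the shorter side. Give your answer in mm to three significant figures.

Required P_cr = n·P = 3.8 × 111 = 421.8 kN
L_e = K·L = 0.5 × 5.88 = 2.940 m
Required I = P_cr·L_e²/(π²E) = 4.218×10^5 × 2.940² / (π² × 7.03×10^10) = 5.255×10^-6 m⁴
I_req = 5.255×10^6 mm⁴
Rectangle, weak axis: I_min = h·b³/12 with h = 103 mm fixed  ⇒  b = (12I/h)^(1/3) = 84.9 mm

b ≈ 84.9 mm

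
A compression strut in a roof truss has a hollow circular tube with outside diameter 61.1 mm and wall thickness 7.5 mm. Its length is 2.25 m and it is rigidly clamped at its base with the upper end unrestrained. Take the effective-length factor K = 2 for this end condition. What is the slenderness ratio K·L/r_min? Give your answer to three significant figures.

λ ≈ 235

Inner diameter d_i = 61.1 − 2×7.5 = 46.10 mm
I = π(d_o⁴ − d_i⁴)/64 = π(61.1⁴ − 46.10⁴)/64 = 4.624×10^5 mm⁴
A = 1.263×10^3 mm²;  r_min = √(I/A) = √(4.624×10^5/1.263×10^3) = 19.14 mm
L_e = K·L = 2 × 2.25 m = 4.500 m = 4500.0 mm
λ = L_e / r_min = 4500.0 / 19.14 = 235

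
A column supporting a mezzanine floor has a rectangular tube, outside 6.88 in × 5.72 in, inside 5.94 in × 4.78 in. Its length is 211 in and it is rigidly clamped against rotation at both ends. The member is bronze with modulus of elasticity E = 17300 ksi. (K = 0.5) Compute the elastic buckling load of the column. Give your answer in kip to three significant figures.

Weak-axis I_min = (h_o·b_o³ − h_i·b_i³)/12 with b_o = 5.72, b_i = 4.780 in (shorter outer/inner sides).
I_min = (6.88×5.72³ − 5.940×4.780³)/12 = 53.24 in⁴
Effective length L_e = K·L = 0.5 × 211 = 105.5 in
P_cr = π²EI / L_e² = π² × 17300×10³ × 53.24 / 105.5² = 8.167×10^5 lb

P_cr ≈ 817 kip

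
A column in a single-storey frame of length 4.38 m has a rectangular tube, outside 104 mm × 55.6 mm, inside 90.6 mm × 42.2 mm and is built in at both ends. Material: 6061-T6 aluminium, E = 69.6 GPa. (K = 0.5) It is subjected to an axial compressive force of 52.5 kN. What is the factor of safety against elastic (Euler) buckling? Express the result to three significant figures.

Weak-axis I_min = (h_o·b_o³ − h_i·b_i³)/12 with b_o = 55.6, b_i = 42.20 mm (shorter outer/inner sides).
I_min = (104×55.6³ − 90.60×42.20³)/12 = 9.222×10^5 mm⁴
I = 9.222×10^5 mm⁴ = 9.222×10^-7 m⁴
Effective length L_e = K·L = 0.5 × 4.38 = 2.190 m
P_cr = π²EI / L_e² = π² × 69.6×10⁹ × 9.222×10^-7 / 2.190² = 1.321×10^5 N
Factor of safety n = P_cr / P = 132.09 / 52.5 = 2.52

n ≈ 2.52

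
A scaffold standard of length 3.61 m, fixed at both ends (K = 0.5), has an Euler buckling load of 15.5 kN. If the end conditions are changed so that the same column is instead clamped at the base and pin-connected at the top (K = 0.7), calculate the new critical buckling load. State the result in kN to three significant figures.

P_cr ∝ 1/K², so P_cr,new = P_cr,old × (K_old/K_new)² = 15.5 × (0.5/0.7)²
= 15.5 × 0.5102 = 7.91 kN

P_cr ≈ 7.91 kN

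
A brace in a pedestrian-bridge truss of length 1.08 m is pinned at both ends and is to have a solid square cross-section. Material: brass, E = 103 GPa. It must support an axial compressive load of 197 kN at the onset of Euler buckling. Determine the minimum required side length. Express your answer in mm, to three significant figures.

L_e = K·L = 1 × 1.08 = 1.080 m
Required I = P_cr·L_e²/(π²E) = 1.970×10^5 × 1.080² / (π² × 1.03×10^11) = 2.260×10^-7 m⁴
I_req = 2.260×10^5 mm⁴
Solid square: I = a⁴/12  ⇒  a = (12I)^(1/4) = (12×2.260×10^5)^(1/4) = 40.6 mm

a ≈ 40.6 mm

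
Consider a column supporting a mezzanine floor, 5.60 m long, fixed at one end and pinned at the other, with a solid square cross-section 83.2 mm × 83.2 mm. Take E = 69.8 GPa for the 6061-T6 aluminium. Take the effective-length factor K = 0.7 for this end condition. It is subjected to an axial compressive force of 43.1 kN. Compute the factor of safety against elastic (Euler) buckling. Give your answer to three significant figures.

n ≈ 4.15

I = a⁴/12 = 83.2⁴/12 = 3.993×10^6 mm⁴
I = 3.993×10^6 mm⁴ = 3.993×10^-6 m⁴
Effective length L_e = K·L = 0.7 × 5.60 = 3.920 m
P_cr = π²EI / L_e² = π² × 69.8×10⁹ × 3.993×10^-6 / 3.920² = 1.790×10^5 N
Factor of safety n = P_cr / P = 179.02 / 43.1 = 4.15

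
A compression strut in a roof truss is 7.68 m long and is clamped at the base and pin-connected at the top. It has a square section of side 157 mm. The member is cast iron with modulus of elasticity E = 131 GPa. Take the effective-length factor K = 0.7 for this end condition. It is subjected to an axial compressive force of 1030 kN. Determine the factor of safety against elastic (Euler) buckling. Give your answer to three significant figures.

I = a⁴/12 = 157⁴/12 = 5.063×10^7 mm⁴
I = 5.063×10^7 mm⁴ = 5.063×10^-5 m⁴
Effective length L_e = K·L = 0.7 × 7.68 = 5.376 m
P_cr = π²EI / L_e² = π² × 131×10⁹ × 5.063×10^-5 / 5.376² = 2.265×10^6 N
Factor of safety n = P_cr / P = 2265.0 / 1030 = 2.20

n ≈ 2.20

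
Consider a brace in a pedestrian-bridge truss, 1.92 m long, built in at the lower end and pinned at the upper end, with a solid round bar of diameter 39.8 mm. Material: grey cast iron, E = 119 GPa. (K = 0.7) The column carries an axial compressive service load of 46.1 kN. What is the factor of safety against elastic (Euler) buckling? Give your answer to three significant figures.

I = πd⁴/64 = π×39.8⁴/64 = 1.232×10^5 mm⁴
I = 1.232×10^5 mm⁴ = 1.232×10^-7 m⁴
Effective length L_e = K·L = 0.7 × 1.92 = 1.344 m
P_cr = π²EI / L_e² = π² × 119×10⁹ × 1.232×10^-7 / 1.344² = 8.008×10^4 N
Factor of safety n = P_cr / P = 80.085 / 46.1 = 1.74

n ≈ 1.74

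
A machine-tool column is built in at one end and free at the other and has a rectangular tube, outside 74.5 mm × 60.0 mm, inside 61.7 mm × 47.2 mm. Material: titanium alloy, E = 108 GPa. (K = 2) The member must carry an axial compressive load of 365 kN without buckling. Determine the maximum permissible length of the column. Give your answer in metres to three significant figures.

L_max ≈ 0.764 m

Weak-axis I_min = (h_o·b_o³ − h_i·b_i³)/12 with b_o = 60.0, b_i = 47.20 mm (shorter outer/inner sides).
I_min = (74.5×60.0³ − 61.70×47.20³)/12 = 8.003×10^5 mm⁴
I = 8.003×10^-7 m⁴
At the buckling limit P_cr = P = 3.650×10^5 N
From P_cr = π²EI/(K·L)²:  L = (1/K)·√(π²EI/P_cr) = (1/2)·√(π²×1.08×10^11×8.003×10^-7/3.650×10^5)
L = 0.764 m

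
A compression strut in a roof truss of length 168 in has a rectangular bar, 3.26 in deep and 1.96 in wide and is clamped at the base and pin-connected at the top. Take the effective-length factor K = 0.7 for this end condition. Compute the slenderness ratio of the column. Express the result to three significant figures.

For a rectangle r_min = b/√12 = 1.96/√12 = 0.5658 in
L_e = K·L = 0.7 × 168 = 117.6 in
λ = L_e / r_min = 117.60 / 0.5658 = 208

λ ≈ 208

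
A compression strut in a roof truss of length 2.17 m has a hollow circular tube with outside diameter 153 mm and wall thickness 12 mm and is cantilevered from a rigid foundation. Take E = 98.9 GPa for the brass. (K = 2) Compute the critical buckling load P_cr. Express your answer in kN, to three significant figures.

Inner diameter d_i = 153 − 2×12 = 129.0 mm
I = π(d_o⁴ − d_i⁴)/64 = π(153⁴ − 129.0⁴)/64 = 1.331×10^7 mm⁴
I = 1.331×10^7 mm⁴ = 1.331×10^-5 m⁴
Effective length L_e = K·L = 2 × 2.17 = 4.340 m
P_cr = π²EI / L_e² = π² × 98.9×10⁹ × 1.331×10^-5 / 4.340² = 6.895×10^5 N

P_cr ≈ 690 kN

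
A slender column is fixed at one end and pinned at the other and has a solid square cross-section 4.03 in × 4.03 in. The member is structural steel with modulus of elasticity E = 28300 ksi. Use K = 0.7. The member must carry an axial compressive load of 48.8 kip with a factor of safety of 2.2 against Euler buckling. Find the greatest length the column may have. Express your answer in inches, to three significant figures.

L_max ≈ 342 in

I = a⁴/12 = 4.03⁴/12 = 21.98 in⁴
Required critical load P_cr = n·P = 2.2 × 48.8 = 107.4 kip = 1.074×10^5 lb
From P_cr = π²EI/(K·L)²:  L = (1/K)·√(π²EI/P_cr) = (1/0.7)·√(π²×2.83×10^7×21.98/1.074×10^5)
L = 342 in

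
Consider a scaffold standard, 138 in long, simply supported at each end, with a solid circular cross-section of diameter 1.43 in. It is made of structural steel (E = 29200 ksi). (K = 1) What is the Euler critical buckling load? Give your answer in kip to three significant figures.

P_cr ≈ 3.11 kip

I = πd⁴/64 = π×1.43⁴/64 = 0.2053 in⁴
Effective length L_e = K·L = 1 × 138 = 138.0 in
P_cr = π²EI / L_e² = π² × 29200×10³ × 0.2053 / 138.0² = 3.106×10^3 lb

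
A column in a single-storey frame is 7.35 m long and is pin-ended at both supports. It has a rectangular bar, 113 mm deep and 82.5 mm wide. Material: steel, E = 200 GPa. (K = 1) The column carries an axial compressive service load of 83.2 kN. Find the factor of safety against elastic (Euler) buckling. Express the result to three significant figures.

n ≈ 2.32

Buckling occurs about the weak axis: I_min = h·b³/12 with b = 82.5 mm (the shorter side).
I_min = 113×82.5³/12 = 5.288×10^6 mm⁴
I = 5.288×10^6 mm⁴ = 5.288×10^-6 m⁴
Effective length L_e = K·L = 1 × 7.35 = 7.350 m
P_cr = π²EI / L_e² = π² × 200×10⁹ × 5.288×10^-6 / 7.350² = 1.932×10^5 N
Factor of safety n = P_cr / P = 193.20 / 83.2 = 2.32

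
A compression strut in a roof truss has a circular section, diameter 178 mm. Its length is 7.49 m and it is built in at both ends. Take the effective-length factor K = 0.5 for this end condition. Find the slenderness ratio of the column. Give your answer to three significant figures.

λ ≈ 84.2

I = πd⁴/64 = π×178⁴/64 = 4.928×10^7 mm⁴
A = 2.488×10^4 mm²;  r_min = √(I/A) = √(4.928×10^7/2.488×10^4) = 44.50 mm
L_e = K·L = 0.5 × 7.49 m = 3.745 m = 3745.0 mm
λ = L_e / r_min = 3745.0 / 44.50 = 84.2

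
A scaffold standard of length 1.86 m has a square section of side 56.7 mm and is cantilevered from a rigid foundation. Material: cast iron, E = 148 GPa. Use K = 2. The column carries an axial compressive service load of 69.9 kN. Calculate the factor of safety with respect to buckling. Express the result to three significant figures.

n ≈ 1.30

I = a⁴/12 = 56.7⁴/12 = 8.613×10^5 mm⁴
I = 8.613×10^5 mm⁴ = 8.613×10^-7 m⁴
Effective length L_e = K·L = 2 × 1.86 = 3.720 m
P_cr = π²EI / L_e² = π² × 148×10⁹ × 8.613×10^-7 / 3.720² = 9.091×10^4 N
Factor of safety n = P_cr / P = 90.913 / 69.9 = 1.30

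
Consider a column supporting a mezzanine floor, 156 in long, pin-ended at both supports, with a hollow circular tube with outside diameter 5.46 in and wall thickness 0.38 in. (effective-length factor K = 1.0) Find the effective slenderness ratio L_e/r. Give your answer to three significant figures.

λ ≈ 86.6

Inner diameter d_i = 5.46 − 2×0.38 = 4.700 in
I = π(d_o⁴ − d_i⁴)/64 = π(5.46⁴ − 4.700⁴)/64 = 19.67 in⁴
A = 6.065 in²;  r_min = √(I/A) = √(19.67/6.065) = 1.801 in
L_e = K·L = 1 × 156 = 156.0 in
λ = L_e / r_min = 156.00 / 1.801 = 86.6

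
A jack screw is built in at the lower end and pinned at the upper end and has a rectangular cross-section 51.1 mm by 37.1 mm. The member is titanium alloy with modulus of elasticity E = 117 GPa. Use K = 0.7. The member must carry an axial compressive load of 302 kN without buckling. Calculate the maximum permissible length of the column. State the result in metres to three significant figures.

Buckling occurs about the weak axis: I_min = h·b³/12 with b = 37.1 mm (the shorter side).
I_min = 51.1×37.1³/12 = 2.175×10^5 mm⁴
I = 2.175×10^-7 m⁴
At the buckling limit P_cr = P = 3.020×10^5 N
From P_cr = π²EI/(K·L)²:  L = (1/K)·√(π²EI/P_cr) = (1/0.7)·√(π²×1.17×10^11×2.175×10^-7/3.020×10^5)
L = 1.30 m

L_max ≈ 1.30 m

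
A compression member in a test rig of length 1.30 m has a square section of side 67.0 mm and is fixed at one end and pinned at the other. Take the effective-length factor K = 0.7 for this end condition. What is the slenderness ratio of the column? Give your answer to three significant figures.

λ ≈ 47.0

For a square r = a/√12 = 67.0/√12 = 19.34 mm
L_e = K·L = 0.7 × 1.30 m = 0.9100 m = 910.00 mm
λ = L_e / r_min = 910.00 / 19.34 = 47.0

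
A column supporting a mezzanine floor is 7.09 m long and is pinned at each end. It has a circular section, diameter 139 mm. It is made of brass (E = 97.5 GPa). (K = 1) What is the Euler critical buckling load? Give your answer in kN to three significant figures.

P_cr ≈ 351 kN

I = πd⁴/64 = π×139⁴/64 = 1.832×10^7 mm⁴
I = 1.832×10^7 mm⁴ = 1.832×10^-5 m⁴
Effective length L_e = K·L = 1 × 7.09 = 7.090 m
P_cr = π²EI / L_e² = π² × 97.5×10⁹ × 1.832×10^-5 / 7.090² = 3.508×10^5 N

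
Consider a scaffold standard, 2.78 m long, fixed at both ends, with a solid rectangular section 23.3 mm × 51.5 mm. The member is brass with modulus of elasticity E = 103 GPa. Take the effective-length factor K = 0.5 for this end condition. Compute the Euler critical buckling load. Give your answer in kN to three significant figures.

Buckling occurs about the weak axis: I_min = h·b³/12 with b = 23.3 mm (the shorter side).
I_min = 51.5×23.3³/12 = 5.429×10^4 mm⁴
I = 5.429×10^4 mm⁴ = 5.429×10^-8 m⁴
Effective length L_e = K·L = 0.5 × 2.78 = 1.390 m
P_cr = π²EI / L_e² = π² × 103×10⁹ × 5.429×10^-8 / 1.390² = 2.856×10^4 N

P_cr ≈ 28.6 kN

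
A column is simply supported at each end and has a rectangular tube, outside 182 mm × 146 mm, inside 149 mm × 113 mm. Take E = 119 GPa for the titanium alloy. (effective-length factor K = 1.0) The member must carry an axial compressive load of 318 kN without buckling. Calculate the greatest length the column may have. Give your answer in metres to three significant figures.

L_max ≈ 10.4 m

Weak-axis I_min = (h_o·b_o³ − h_i·b_i³)/12 with b_o = 146, b_i = 113.0 mm (shorter outer/inner sides).
I_min = (182×146³ − 149.0×113.0³)/12 = 2.928×10^7 mm⁴
I = 2.928×10^-5 m⁴
At the buckling limit P_cr = P = 3.180×10^5 N
From P_cr = π²EI/(K·L)²:  L = (1/K)·√(π²EI/P_cr) = (1/1)·√(π²×1.19×10^11×2.928×10^-5/3.180×10^5)
L = 10.4 m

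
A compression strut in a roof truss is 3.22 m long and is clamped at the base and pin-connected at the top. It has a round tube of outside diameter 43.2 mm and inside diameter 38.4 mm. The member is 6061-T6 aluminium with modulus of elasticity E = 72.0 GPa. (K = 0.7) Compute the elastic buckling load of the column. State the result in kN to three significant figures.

P_cr ≈ 8.98 kN

d_o = 43.2 mm, d_i = 38.4 mm
I = π(d_o⁴ − d_i⁴)/64 = π(43.2⁴ − 38.40⁴)/64 = 6.423×10^4 mm⁴
I = 6.423×10^4 mm⁴ = 6.423×10^-8 m⁴
Effective length L_e = K·L = 0.7 × 3.22 = 2.254 m
P_cr = π²EI / L_e² = π² × 72.0×10⁹ × 6.423×10^-8 / 2.254² = 8.984×10^3 N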